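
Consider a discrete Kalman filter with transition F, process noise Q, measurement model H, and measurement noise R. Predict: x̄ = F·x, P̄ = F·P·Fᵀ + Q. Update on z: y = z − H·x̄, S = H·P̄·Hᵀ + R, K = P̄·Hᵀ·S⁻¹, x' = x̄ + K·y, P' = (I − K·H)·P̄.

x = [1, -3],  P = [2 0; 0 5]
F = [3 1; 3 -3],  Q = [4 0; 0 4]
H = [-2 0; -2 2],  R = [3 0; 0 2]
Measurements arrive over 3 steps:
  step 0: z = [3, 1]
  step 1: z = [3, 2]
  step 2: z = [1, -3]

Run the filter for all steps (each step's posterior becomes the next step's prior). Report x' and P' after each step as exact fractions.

step 0: x' = [-2234/1671, -3722/5013], P' = [403/557 1201/1671; 1201/1671 6067/5013]
step 1: x' = [-64828/36847, -5429020/6521919], P' = [24084/36847 22600/36847; 22600/36847 6830212/6521919]
step 2: x' = [-2139738660/2541927263, -18198494332/7625781789], P' = [1659365892/2541927263 1557954968/2541927263; 1557954968/2541927263 7982170348/7625781789]

step 0: x̄ = F·x = [0, 12]
step 0: P̄ = F·P·Fᵀ + Q = [27 3; 3 67]
step 0: y = z − H·x̄ = [3, -23]
step 0: S = H·P̄·Hᵀ + R = [111 96; 96 354]
step 0: K = P̄·Hᵀ·S⁻¹ = [-806/1671 -8/1671; -2402/5013 2464/5013]
step 0: x' = x̄ + K·y = [-2234/1671, -3722/5013]
step 0: P' = (I − K·H)·P̄ = [403/557 1201/1671; 1201/1671 6067/5013]
step 1: x̄ = F·x = [-23828/5013, -2980/1671]
step 1: P̄ = F·P·Fᵀ + Q = [80380/5013 -2392/1671; -2392/1671 4716/557]
step 1: y = z − H·x̄ = [-32617/5013, -19750/5013]
step 1: S = H·P̄·Hᵀ + R = [336559/5013 350224/5013; 350224/5013 558730/5013]
step 1: K = P̄·Hᵀ·S⁻¹ = [-16056/36847 -1484/36847; -45200/110541 2830012/6521919]
step 1: x' = x̄ + K·y = [-64828/36847, -5429020/6521919]
step 1: P' = (I − K·H)·P̄ = [24084/36847 22600/36847; 22600/36847 6830212/6521919]
step 2: x̄ = F·x = [-39852688/6521919, -6045536/2173973]
step 2: P̄ = F·P·Fᵀ + Q = [95284900/6521919 -2042008/2173973; -2042008/2173973 17973932/2173973]
step 2: y = z − H·x̄ = [-73183457/6521919, -62997917/6521919]
step 2: S = H·P̄·Hᵀ + R = [400705357/6521919 405643696/6521919; 405643696/6521919 658878814/6521919]
step 2: K = P̄·Hᵀ·S⁻¹ = [-1106243928/2541927263 -101410924/2541927263; -3115909936/7625781789 3308305444/7625781789]
step 2: x' = x̄ + K·y = [-2139738660/2541927263, -18198494332/7625781789]
step 2: P' = (I − K·H)·P̄ = [1659365892/2541927263 1557954968/2541927263; 1557954968/2541927263 7982170348/7625781789]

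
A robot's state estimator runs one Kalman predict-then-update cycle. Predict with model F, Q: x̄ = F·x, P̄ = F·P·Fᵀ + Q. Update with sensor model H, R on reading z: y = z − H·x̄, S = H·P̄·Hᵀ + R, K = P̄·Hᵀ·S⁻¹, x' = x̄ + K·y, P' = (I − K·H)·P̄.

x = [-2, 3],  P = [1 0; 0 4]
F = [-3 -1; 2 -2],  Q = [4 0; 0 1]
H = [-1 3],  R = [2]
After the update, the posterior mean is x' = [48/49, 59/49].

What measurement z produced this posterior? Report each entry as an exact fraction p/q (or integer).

z = [3]

x̄ = F·x = [3, -10]
P̄ = F·P·Fᵀ + Q = [17 2; 2 21]
S = H·P̄·Hᵀ + R = [196]
K = P̄·Hᵀ·S⁻¹ = [-11/196; 61/196]
x' − x̄ = [-99/49, 549/49] = K·y
y = (KᵀK)⁻¹·Kᵀ·(x' − x̄) = [36]
z = y + H·x̄ = [36] + [-33] = [3]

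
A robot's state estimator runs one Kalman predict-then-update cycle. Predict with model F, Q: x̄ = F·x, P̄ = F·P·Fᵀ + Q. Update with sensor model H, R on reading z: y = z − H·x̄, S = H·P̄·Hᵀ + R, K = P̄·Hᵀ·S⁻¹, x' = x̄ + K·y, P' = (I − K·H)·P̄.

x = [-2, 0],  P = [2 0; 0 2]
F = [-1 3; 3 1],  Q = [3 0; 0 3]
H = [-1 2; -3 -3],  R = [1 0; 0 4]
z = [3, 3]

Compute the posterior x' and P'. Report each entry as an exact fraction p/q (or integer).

x̄ = F·x = [2, -6]
P̄ = F·P·Fᵀ + Q = [23 0; 0 23]
y = z − H·x̄ = [17, -9]
S = H·P̄·Hᵀ + R = [116 -69; -69 418]
K = P̄·Hᵀ·S⁻¹ = [-14375/43727 -9591/43727; 14467/43727 -4830/43727]
x' = x̄ + K·y = [-70602/43727, 27047/43727]
P' = (I − K·H)·P̄ = [13317/43727 -529/43727; -529/43727 6969/43727]

x' = [-70602/43727, 27047/43727]
P' = [13317/43727 -529/43727; -529/43727 6969/43727]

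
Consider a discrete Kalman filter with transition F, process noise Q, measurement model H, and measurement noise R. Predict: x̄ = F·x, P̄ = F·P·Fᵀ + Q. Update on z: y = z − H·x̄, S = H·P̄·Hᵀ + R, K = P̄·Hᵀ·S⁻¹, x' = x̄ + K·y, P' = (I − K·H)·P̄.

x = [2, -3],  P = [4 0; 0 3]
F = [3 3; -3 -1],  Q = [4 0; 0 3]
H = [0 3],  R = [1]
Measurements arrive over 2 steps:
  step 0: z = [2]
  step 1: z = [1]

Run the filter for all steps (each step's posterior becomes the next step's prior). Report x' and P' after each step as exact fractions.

step 0: x' = [-2622/379, 249/379], P' = [7168/379 -45/379; -45/379 42/379]
step 1: x' = [20934/36823, 25485/73646], P' = [1101637/147292 -32049/294584; -32049/294584 65421/589168]

step 0: x̄ = F·x = [-3, -3]
step 0: P̄ = F·P·Fᵀ + Q = [67 -45; -45 42]
step 0: y = z − H·x̄ = [11]
step 0: S = H·P̄·Hᵀ + R = [379]
step 0: K = P̄·Hᵀ·S⁻¹ = [-135/379; 126/379]
step 0: x' = x̄ + K·y = [-2622/379, 249/379]
step 0: P' = (I − K·H)·P̄ = [7168/379 -45/379; -45/379 42/379]
step 1: x̄ = F·x = [-7119/379, 7617/379]
step 1: P̄ = F·P·Fᵀ + Q = [65596/379 -64098/379; -64098/379 65421/379]
step 1: y = z − H·x̄ = [-22472/379]
step 1: S = H·P̄·Hᵀ + R = [589168/379]
step 1: K = P̄·Hᵀ·S⁻¹ = [-96147/294584; 196263/589168]
step 1: x' = x̄ + K·y = [20934/36823, 25485/73646]
step 1: P' = (I − K·H)·P̄ = [1101637/147292 -32049/294584; -32049/294584 65421/589168]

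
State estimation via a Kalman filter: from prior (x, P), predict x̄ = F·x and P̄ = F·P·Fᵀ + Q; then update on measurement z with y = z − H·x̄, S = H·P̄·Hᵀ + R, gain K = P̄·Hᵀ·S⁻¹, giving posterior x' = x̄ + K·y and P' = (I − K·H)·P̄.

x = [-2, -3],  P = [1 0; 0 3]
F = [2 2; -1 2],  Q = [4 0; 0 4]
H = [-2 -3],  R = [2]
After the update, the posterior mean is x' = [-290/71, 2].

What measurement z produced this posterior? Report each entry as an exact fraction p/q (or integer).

z = [2]

x̄ = F·x = [-10, -4]
P̄ = F·P·Fᵀ + Q = [20 10; 10 17]
S = H·P̄·Hᵀ + R = [355]
K = P̄·Hᵀ·S⁻¹ = [-14/71; -1/5]
x' − x̄ = [420/71, 6] = K·y
y = (KᵀK)⁻¹·Kᵀ·(x' − x̄) = [-30]
z = y + H·x̄ = [-30] + [32] = [2]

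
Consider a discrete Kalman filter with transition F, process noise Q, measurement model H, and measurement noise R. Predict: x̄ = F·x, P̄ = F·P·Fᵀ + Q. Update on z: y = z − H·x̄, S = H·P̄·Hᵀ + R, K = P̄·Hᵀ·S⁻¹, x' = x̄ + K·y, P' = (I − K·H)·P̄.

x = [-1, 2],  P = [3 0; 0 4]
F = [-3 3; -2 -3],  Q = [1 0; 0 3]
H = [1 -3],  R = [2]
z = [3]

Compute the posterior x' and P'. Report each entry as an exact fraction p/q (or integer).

x' = [1191/211, 182/211]
P' = [26588/633 2928/211; 2928/211 1014/211]

x̄ = F·x = [9, -4]
P̄ = F·P·Fᵀ + Q = [64 -18; -18 51]
y = z − H·x̄ = [-18]
S = H·P̄·Hᵀ + R = [633]
K = P̄·Hᵀ·S⁻¹ = [118/633; -57/211]
x' = x̄ + K·y = [1191/211, 182/211]
P' = (I − K·H)·P̄ = [26588/633 2928/211; 2928/211 1014/211]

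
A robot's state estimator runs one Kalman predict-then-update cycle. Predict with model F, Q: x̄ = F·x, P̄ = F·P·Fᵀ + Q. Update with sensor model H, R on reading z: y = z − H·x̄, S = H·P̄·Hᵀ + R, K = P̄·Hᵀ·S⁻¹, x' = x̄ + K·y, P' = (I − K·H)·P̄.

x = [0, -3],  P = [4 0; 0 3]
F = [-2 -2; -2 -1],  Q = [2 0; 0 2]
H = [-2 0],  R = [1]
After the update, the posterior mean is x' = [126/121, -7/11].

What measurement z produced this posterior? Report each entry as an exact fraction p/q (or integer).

x̄ = F·x = [6, 3]
P̄ = F·P·Fᵀ + Q = [30 22; 22 21]
S = H·P̄·Hᵀ + R = [121]
K = P̄·Hᵀ·S⁻¹ = [-60/121; -4/11]
x' − x̄ = [-600/121, -40/11] = K·y
y = (KᵀK)⁻¹·Kᵀ·(x' − x̄) = [10]
z = y + H·x̄ = [10] + [-12] = [-2]

z = [-2]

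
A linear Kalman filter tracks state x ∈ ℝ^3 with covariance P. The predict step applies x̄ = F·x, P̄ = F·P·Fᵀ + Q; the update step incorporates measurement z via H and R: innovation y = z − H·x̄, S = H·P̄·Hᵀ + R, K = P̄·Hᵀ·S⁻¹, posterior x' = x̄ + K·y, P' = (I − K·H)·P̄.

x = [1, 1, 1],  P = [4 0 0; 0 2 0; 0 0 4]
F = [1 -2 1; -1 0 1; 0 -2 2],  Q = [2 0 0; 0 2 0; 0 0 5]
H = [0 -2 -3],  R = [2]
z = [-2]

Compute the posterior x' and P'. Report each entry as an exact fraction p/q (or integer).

x' = [32/133, 88/399, 206/399]
P' = [1626/133 -704/133 480/133; -704/133 2054/399 -1340/399; 480/133 -1340/399 962/399]

x̄ = F·x = [0, 0, 0]
P̄ = F·P·Fᵀ + Q = [18 0 16; 0 10 8; 16 8 29]
y = z − H·x̄ = [-2]
S = H·P̄·Hᵀ + R = [399]
K = P̄·Hᵀ·S⁻¹ = [-16/133; -44/399; -103/399]
x' = x̄ + K·y = [32/133, 88/399, 206/399]
P' = (I − K·H)·P̄ = [1626/133 -704/133 480/133; -704/133 2054/399 -1340/399; 480/133 -1340/399 962/399]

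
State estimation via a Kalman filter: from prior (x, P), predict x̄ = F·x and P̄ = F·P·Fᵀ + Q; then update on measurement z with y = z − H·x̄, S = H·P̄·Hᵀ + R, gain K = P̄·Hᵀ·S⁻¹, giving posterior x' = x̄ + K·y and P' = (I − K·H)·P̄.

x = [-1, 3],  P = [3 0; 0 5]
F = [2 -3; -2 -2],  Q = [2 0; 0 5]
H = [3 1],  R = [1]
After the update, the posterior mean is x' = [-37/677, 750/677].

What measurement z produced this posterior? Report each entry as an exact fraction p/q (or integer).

z = [1]

x̄ = F·x = [-11, -4]
P̄ = F·P·Fᵀ + Q = [59 18; 18 37]
S = H·P̄·Hᵀ + R = [677]
K = P̄·Hᵀ·S⁻¹ = [195/677; 91/677]
x' − x̄ = [7410/677, 3458/677] = K·y
y = (KᵀK)⁻¹·Kᵀ·(x' − x̄) = [38]
z = y + H·x̄ = [38] + [-37] = [1]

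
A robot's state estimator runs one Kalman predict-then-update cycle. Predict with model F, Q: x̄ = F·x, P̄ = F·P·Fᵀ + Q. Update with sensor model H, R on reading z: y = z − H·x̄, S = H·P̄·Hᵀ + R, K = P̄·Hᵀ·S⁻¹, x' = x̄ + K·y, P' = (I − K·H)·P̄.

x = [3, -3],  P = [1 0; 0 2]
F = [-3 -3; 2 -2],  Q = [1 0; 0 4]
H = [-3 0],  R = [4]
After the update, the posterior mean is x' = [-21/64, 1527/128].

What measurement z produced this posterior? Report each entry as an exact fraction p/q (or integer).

z = [1]

x̄ = F·x = [0, 12]
P̄ = F·P·Fᵀ + Q = [28 6; 6 16]
S = H·P̄·Hᵀ + R = [256]
K = P̄·Hᵀ·S⁻¹ = [-21/64; -9/128]
x' − x̄ = [-21/64, -9/128] = K·y
y = (KᵀK)⁻¹·Kᵀ·(x' − x̄) = [1]
z = y + H·x̄ = [1] + [0] = [1]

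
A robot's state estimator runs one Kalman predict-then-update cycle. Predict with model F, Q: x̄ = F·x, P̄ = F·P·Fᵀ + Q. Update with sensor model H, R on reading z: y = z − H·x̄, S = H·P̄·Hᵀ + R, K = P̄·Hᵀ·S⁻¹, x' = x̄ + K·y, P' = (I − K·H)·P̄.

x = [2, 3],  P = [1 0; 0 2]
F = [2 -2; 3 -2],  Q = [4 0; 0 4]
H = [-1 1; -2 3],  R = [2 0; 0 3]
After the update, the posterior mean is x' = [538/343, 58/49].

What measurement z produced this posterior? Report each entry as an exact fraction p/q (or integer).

z = [-2, 1]

x̄ = F·x = [-2, 0]
P̄ = F·P·Fᵀ + Q = [16 14; 14 21]
S = H·P̄·Hᵀ + R = [11 25; 25 88]
K = P̄·Hᵀ·S⁻¹ = [-426/343 160/343; -37/49 30/49]
x' − x̄ = [1224/343, 58/49] = K·y
y = (KᵀK)⁻¹·Kᵀ·(x' − x̄) = [-4, -3]
z = y + H·x̄ = [-4, -3] + [2, 4] = [-2, 1]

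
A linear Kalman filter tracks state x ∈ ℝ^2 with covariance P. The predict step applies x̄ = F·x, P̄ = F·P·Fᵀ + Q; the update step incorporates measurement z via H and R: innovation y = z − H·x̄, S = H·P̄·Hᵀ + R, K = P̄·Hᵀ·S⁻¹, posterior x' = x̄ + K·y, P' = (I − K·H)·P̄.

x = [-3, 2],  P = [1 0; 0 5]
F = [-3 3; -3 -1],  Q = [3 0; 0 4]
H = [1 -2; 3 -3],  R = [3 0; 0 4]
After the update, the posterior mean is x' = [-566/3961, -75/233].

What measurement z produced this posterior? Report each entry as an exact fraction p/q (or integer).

x̄ = F·x = [15, 7]
P̄ = F·P·Fᵀ + Q = [57 -6; -6 18]
S = H·P̄·Hᵀ + R = [156 333; 333 787]
K = P̄·Hᵀ·S⁻¹ = [-2878/3961 2169/3961; -178/233 54/233]
x' − x̄ = [-59981/3961, -1706/233] = K·y
y = (KᵀK)⁻¹·Kᵀ·(x' − x̄) = [2, -25]
z = y + H·x̄ = [2, -25] + [1, 24] = [3, -1]

z = [3, -1]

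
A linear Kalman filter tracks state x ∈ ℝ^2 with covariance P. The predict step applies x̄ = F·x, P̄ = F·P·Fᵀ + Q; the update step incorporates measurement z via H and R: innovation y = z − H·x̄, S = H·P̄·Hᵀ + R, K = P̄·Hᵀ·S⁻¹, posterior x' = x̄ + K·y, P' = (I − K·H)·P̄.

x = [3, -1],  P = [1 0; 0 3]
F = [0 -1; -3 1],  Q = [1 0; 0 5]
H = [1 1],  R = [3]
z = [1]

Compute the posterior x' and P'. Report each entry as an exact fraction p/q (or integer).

x̄ = F·x = [1, -10]
P̄ = F·P·Fᵀ + Q = [4 -3; -3 17]
y = z − H·x̄ = [10]
S = H·P̄·Hᵀ + R = [18]
K = P̄·Hᵀ·S⁻¹ = [1/18; 7/9]
x' = x̄ + K·y = [14/9, -20/9]
P' = (I − K·H)·P̄ = [71/18 -34/9; -34/9 55/9]

x' = [14/9, -20/9]
P' = [71/18 -34/9; -34/9 55/9]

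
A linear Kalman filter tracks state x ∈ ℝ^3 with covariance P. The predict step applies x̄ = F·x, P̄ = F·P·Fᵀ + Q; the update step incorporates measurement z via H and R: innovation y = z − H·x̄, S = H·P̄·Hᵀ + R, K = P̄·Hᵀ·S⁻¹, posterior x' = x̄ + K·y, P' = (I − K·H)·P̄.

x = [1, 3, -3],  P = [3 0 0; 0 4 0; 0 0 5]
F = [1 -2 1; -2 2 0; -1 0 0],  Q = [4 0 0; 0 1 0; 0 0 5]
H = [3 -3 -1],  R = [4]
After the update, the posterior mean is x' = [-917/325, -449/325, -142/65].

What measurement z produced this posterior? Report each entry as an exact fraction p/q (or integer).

z = [-2]

x̄ = F·x = [-8, 4, -1]
P̄ = F·P·Fᵀ + Q = [28 -22 -3; -22 29 6; -3 6 8]
S = H·P̄·Hᵀ + R = [975]
K = P̄·Hᵀ·S⁻¹ = [51/325; -53/325; -7/195]
x' − x̄ = [1683/325, -1749/325, -77/65] = K·y
y = (KᵀK)⁻¹·Kᵀ·(x' − x̄) = [33]
z = y + H·x̄ = [33] + [-35] = [-2]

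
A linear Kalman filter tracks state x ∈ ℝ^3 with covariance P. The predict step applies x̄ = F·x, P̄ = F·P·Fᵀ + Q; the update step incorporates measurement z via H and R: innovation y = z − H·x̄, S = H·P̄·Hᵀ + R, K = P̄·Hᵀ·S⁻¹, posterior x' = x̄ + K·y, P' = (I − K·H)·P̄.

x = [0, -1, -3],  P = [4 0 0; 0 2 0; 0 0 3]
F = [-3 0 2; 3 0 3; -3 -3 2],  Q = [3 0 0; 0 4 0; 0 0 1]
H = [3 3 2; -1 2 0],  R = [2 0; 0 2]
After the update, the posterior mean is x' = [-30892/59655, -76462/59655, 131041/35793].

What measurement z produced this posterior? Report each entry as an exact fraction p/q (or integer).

z = [2, -2]

x̄ = F·x = [-6, -9, -3]
P̄ = F·P·Fᵀ + Q = [51 -18 48; -18 67 -18; 48 -18 67]
S = H·P̄·Hᵀ + R = [1368 27; 27 393]
K = P̄·Hᵀ·S⁻¹ = [8776/59655 -4603/19885; 4391/59655 22771/59655; 6020/35793 -896/3977]
x' − x̄ = [327038/59655, 460433/59655, 238420/35793] = K·y
y = (KᵀK)⁻¹·Kᵀ·(x' − x̄) = [53, 10]
z = y + H·x̄ = [53, 10] + [-51, -12] = [2, -2]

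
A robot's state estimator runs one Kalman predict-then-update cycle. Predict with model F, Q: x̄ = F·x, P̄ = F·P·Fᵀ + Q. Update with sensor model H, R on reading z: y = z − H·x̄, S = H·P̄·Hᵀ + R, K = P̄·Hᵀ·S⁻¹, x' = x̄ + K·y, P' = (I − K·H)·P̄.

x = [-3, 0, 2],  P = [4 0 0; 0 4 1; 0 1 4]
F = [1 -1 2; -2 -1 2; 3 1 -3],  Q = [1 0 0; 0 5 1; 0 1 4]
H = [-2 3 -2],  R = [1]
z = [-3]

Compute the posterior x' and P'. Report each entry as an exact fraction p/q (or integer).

x' = [419/541, -587/1082, -63/541]
P' = [11353/541 3954/541 -5423/541; 3954/541 5065/1082 -202/541; -5423/541 -202/541 5186/541]

x̄ = F·x = [1, 10, -15]
P̄ = F·P·Fᵀ + Q = [21 8 -11; 8 37 -46; -11 -46 74]
y = z − H·x̄ = [-61]
S = H·P̄·Hᵀ + R = [1082]
K = P̄·Hᵀ·S⁻¹ = [2/541; 187/1082; -132/541]
x' = x̄ + K·y = [419/541, -587/1082, -63/541]
P' = (I − K·H)·P̄ = [11353/541 3954/541 -5423/541; 3954/541 5065/1082 -202/541; -5423/541 -202/541 5186/541]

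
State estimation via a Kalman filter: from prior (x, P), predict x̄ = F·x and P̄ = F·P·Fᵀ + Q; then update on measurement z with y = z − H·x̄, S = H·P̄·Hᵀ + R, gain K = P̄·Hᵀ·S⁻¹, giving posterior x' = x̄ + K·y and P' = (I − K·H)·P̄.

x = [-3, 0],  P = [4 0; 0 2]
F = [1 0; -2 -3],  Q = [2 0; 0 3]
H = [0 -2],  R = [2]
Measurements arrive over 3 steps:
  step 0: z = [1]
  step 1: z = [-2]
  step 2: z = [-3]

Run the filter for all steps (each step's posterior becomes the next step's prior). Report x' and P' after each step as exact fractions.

step 0: x̄ = F·x = [-3, 6]
step 0: P̄ = F·P·Fᵀ + Q = [6 -8; -8 37]
step 0: y = z − H·x̄ = [13]
step 0: S = H·P̄·Hᵀ + R = [150]
step 0: K = P̄·Hᵀ·S⁻¹ = [8/75; -37/75]
step 0: x' = x̄ + K·y = [-121/75, -31/75]
step 0: P' = (I − K·H)·P̄ = [322/75 -8/75; -8/75 37/75]
step 1: x̄ = F·x = [-121/75, 67/15]
step 1: P̄ = F·P·Fᵀ + Q = [472/75 -124/15; -124/15 70/3]
step 1: y = z − H·x̄ = [104/15]
step 1: S = H·P̄·Hᵀ + R = [286/3]
step 1: K = P̄·Hᵀ·S⁻¹ = [124/715; -70/143]
step 1: x' = x̄ + K·y = [-113/275, 59/55]
step 1: P' = (I − K·H)·P̄ = [12248/3575 -124/715; -124/715 70/143]
step 2: x̄ = F·x = [-113/275, -659/275]
step 2: P̄ = F·P·Fᵀ + Q = [19398/3575 -22636/3575; -22636/3575 68027/3575]
step 2: y = z − H·x̄ = [-2143/275]
step 2: S = H·P̄·Hᵀ + R = [279258/3575]
step 2: K = P̄·Hᵀ·S⁻¹ = [22636/139629; -68027/139629]
step 2: x' = x̄ + K·y = [-233771/139629, 195514/139629]
step 2: P' = (I − K·H)·P̄ = [470978/139629 -22636/139629; -22636/139629 68027/139629]

step 0: x' = [-121/75, -31/75], P' = [322/75 -8/75; -8/75 37/75]
step 1: x' = [-113/275, 59/55], P' = [12248/3575 -124/715; -124/715 70/143]
step 2: x' = [-233771/139629, 195514/139629], P' = [470978/139629 -22636/139629; -22636/139629 68027/139629]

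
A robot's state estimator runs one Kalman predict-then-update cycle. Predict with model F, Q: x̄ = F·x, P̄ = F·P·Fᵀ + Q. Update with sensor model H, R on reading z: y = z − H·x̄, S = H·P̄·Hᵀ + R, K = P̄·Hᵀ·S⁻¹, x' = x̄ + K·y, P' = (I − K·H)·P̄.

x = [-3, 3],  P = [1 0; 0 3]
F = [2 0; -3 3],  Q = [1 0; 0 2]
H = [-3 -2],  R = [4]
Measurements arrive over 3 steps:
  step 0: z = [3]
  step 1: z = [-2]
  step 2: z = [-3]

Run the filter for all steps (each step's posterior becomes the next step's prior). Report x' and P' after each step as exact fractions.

step 0: x̄ = F·x = [-6, 18]
step 0: P̄ = F·P·Fᵀ + Q = [5 -6; -6 38]
step 0: y = z − H·x̄ = [21]
step 0: S = H·P̄·Hᵀ + R = [129]
step 0: K = P̄·Hᵀ·S⁻¹ = [-1/43; -58/129]
step 0: x' = x̄ + K·y = [-279/43, 368/43]
step 0: P' = (I − K·H)·P̄ = [212/43 -316/43; -316/43 1538/129]
step 1: x̄ = F·x = [-558/43, 1941/43]
step 1: P̄ = F·P·Fᵀ + Q = [891/43 -3168/43; -3168/43 12296/43]
step 1: y = z − H·x̄ = [2122/43]
step 1: S = H·P̄·Hᵀ + R = [19359/43]
step 1: K = P̄·Hᵀ·S⁻¹ = [407/2151; -15088/19359]
step 1: x' = x̄ + K·y = [-7828/2151, 129281/19359]
step 1: P' = (I − K·H)·P̄ = [1100/239 -15664/2151; -15664/2151 241640/19359]
step 2: x̄ = F·x = [-15656/2151, 199733/6453]
step 2: P̄ = F·P·Fᵀ + Q = [4639/239 -51128/717; -51128/717 616994/2151]
step 2: y = z − H·x̄ = [239203/6453]
step 2: S = H·P̄·Hᵀ + R = [1011731/2151]
step 2: K = P̄·Hᵀ·S⁻¹ = [181515/1011731; -110548/144533]
step 2: x' = x̄ + K·y = [-635371/1011731, 1127195/433599]
step 2: P' = (I − K·H)·P̄ = [4320356/1011731 -977652/144533; -977652/144533 1687574/144533]

step 0: x' = [-279/43, 368/43], P' = [212/43 -316/43; -316/43 1538/129]
step 1: x' = [-7828/2151, 129281/19359], P' = [1100/239 -15664/2151; -15664/2151 241640/19359]
step 2: x' = [-635371/1011731, 1127195/433599], P' = [4320356/1011731 -977652/144533; -977652/144533 1687574/144533]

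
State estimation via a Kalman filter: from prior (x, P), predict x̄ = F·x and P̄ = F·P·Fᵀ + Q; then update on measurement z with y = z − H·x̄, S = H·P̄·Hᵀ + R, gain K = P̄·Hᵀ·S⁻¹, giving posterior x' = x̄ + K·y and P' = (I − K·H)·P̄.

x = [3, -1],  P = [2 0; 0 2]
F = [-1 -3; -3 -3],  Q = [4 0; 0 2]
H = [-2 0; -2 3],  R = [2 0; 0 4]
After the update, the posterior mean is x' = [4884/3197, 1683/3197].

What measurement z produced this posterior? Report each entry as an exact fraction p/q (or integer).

z = [-3, -1]

x̄ = F·x = [0, -6]
P̄ = F·P·Fᵀ + Q = [24 24; 24 38]
S = H·P̄·Hᵀ + R = [98 -48; -48 154]
K = P̄·Hᵀ·S⁻¹ = [-1560/3197 12/3197; -1056/3197 1041/3197]
x' − x̄ = [4884/3197, 20865/3197] = K·y
y = (KᵀK)⁻¹·Kᵀ·(x' − x̄) = [-3, 17]
z = y + H·x̄ = [-3, 17] + [0, -18] = [-3, -1]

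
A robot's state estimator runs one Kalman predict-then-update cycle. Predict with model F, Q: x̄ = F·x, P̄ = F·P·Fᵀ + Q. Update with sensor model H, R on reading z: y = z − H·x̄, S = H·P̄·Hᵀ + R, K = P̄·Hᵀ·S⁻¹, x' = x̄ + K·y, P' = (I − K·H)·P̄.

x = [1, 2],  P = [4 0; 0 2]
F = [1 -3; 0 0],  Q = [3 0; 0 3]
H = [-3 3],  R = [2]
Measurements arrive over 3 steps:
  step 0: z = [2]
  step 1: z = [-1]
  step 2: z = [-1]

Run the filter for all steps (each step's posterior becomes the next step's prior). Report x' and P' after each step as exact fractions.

step 0: x' = [-295/254, -117/254], P' = [725/254 675/254; 675/254 681/254]
step 1: x' = [6161/19730, -387/19730], P' = [51707/19730 48141/19730; 48141/19730 48903/19730]
step 2: x' = [249718/732943, 5031/732943], P' = [3801581/1465886 3539403/1465886; 3539403/1465886 3598593/1465886]

step 0: x̄ = F·x = [-5, 0]
step 0: P̄ = F·P·Fᵀ + Q = [25 0; 0 3]
step 0: y = z − H·x̄ = [-13]
step 0: S = H·P̄·Hᵀ + R = [254]
step 0: K = P̄·Hᵀ·S⁻¹ = [-75/254; 9/254]
step 0: x' = x̄ + K·y = [-295/254, -117/254]
step 0: P' = (I − K·H)·P̄ = [725/254 675/254; 675/254 681/254]
step 1: x̄ = F·x = [28/127, 0]
step 1: P̄ = F·P·Fᵀ + Q = [1783/127 0; 0 3]
step 1: y = z − H·x̄ = [-43/127]
step 1: S = H·P̄·Hᵀ + R = [19730/127]
step 1: K = P̄·Hᵀ·S⁻¹ = [-5349/19730; 1143/19730]
step 1: x' = x̄ + K·y = [6161/19730, -387/19730]
step 1: P' = (I − K·H)·P̄ = [51707/19730 48141/19730; 48141/19730 48903/19730]
step 2: x̄ = F·x = [3661/9865, 0]
step 2: P̄ = F·P·Fᵀ + Q = [131089/9865 0; 0 3]
step 2: y = z − H·x̄ = [1118/9865]
step 2: S = H·P̄·Hᵀ + R = [1465886/9865]
step 2: K = P̄·Hᵀ·S⁻¹ = [-393267/1465886; 88785/1465886]
step 2: x' = x̄ + K·y = [249718/732943, 5031/732943]
step 2: P' = (I − K·H)·P̄ = [3801581/1465886 3539403/1465886; 3539403/1465886 3598593/1465886]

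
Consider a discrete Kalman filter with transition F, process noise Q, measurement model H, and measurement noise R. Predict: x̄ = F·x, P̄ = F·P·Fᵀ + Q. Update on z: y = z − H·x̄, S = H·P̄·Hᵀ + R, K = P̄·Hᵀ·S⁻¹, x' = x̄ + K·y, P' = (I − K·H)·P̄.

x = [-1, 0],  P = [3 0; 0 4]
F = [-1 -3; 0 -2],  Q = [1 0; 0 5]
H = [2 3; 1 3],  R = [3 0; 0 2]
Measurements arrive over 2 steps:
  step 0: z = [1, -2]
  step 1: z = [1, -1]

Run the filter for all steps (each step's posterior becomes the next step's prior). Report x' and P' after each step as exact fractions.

step 0: x̄ = F·x = [1, 0]
step 0: P̄ = F·P·Fᵀ + Q = [40 24; 24 21]
step 0: y = z − H·x̄ = [-1, -3]
step 0: S = H·P̄·Hᵀ + R = [640 485; 485 375]
step 0: K = P̄·Hᵀ·S⁻¹ = [536/955 -408/955; -114/955 369/955]
step 0: x' = x̄ + K·y = [1643/955, -993/955]
step 0: P' = (I − K·H)·P̄ = [2424/955 -216/191; -216/191 606/955]
step 1: x̄ = F·x = [1336/955, 1986/955]
step 1: P̄ = F·P·Fᵀ + Q = [2353/955 1476/955; 1476/955 7199/955]
step 1: y = z − H·x̄ = [-1535/191, -8249/955]
step 1: S = H·P̄·Hᵀ + R = [18956/191 82781/955; 82781/955 15582/191]
step 1: K = P̄·Hᵀ·S⁻¹ = [786869/2783329 -593814/2783329; 13647/2783329 809781/2783329]
step 1: x' = x̄ + K·y = [2699141/2783329, -1316160/2783329]
step 1: P' = (I − K·H)·P̄ = [3548235/2783329 -1578621/2783329; -1578621/2783329 1066061/2783329]

step 0: x' = [1643/955, -993/955], P' = [2424/955 -216/191; -216/191 606/955]
step 1: x' = [2699141/2783329, -1316160/2783329], P' = [3548235/2783329 -1578621/2783329; -1578621/2783329 1066061/2783329]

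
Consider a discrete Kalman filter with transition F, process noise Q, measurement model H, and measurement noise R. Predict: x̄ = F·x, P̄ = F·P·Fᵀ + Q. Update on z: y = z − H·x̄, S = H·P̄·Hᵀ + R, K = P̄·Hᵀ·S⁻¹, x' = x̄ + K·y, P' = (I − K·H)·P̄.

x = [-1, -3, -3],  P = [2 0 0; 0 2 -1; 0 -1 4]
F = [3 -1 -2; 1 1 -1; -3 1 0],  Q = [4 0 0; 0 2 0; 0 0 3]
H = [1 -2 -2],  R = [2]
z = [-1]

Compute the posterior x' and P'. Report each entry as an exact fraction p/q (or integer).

x' = [105/29, -43/58, 3]
P' = [2074/87 1246/87 -8/3; 1246/87 2063/174 -14/3; -8/3 -14/3 11/3]

x̄ = F·x = [6, -1, 0]
P̄ = F·P·Fᵀ + Q = [36 13 -18; 13 12 -3; -18 -3 23]
y = z − H·x̄ = [-9]
S = H·P̄·Hᵀ + R = [174]
K = P̄·Hᵀ·S⁻¹ = [23/87; -5/174; -1/3]
x' = x̄ + K·y = [105/29, -43/58, 3]
P' = (I − K·H)·P̄ = [2074/87 1246/87 -8/3; 1246/87 2063/174 -14/3; -8/3 -14/3 11/3]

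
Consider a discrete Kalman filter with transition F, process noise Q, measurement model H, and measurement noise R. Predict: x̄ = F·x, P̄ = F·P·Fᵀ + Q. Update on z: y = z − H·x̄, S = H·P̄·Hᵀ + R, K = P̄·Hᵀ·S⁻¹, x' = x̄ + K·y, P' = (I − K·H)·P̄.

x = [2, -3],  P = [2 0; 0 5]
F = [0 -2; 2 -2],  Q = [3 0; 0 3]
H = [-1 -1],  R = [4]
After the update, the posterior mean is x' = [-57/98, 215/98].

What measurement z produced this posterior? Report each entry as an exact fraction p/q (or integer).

z = [-1]

x̄ = F·x = [6, 10]
P̄ = F·P·Fᵀ + Q = [23 20; 20 31]
S = H·P̄·Hᵀ + R = [98]
K = P̄·Hᵀ·S⁻¹ = [-43/98; -51/98]
x' − x̄ = [-645/98, -765/98] = K·y
y = (KᵀK)⁻¹·Kᵀ·(x' − x̄) = [15]
z = y + H·x̄ = [15] + [-16] = [-1]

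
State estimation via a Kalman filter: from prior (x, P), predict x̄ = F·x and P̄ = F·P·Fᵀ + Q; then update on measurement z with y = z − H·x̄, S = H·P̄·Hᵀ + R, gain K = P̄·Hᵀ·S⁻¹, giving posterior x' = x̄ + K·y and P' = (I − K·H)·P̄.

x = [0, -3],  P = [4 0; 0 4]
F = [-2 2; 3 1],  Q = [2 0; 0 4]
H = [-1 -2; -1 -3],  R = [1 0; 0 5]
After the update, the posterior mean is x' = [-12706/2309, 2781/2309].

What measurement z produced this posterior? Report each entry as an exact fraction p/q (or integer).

z = [3, 2]

x̄ = F·x = [-6, -3]
P̄ = F·P·Fᵀ + Q = [34 -16; -16 44]
S = H·P̄·Hᵀ + R = [147 218; 218 339]
K = P̄·Hᵀ·S⁻¹ = [-3730/2309 2494/2309; 880/2309 -1356/2309]
x' − x̄ = [1148/2309, 9708/2309] = K·y
y = (KᵀK)⁻¹·Kᵀ·(x' − x̄) = [-9, -13]
z = y + H·x̄ = [-9, -13] + [12, 15] = [3, 2]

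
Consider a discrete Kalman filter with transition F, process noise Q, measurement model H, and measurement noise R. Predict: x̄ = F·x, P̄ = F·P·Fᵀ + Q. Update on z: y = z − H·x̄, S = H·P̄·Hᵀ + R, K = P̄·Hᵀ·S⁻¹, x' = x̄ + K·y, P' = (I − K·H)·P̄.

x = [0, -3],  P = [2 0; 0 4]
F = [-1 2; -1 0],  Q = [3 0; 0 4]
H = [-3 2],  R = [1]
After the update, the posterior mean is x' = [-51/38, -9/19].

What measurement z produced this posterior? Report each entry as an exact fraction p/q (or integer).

x̄ = F·x = [-6, 0]
P̄ = F·P·Fᵀ + Q = [21 2; 2 6]
S = H·P̄·Hᵀ + R = [190]
K = P̄·Hᵀ·S⁻¹ = [-59/190; 3/95]
x' − x̄ = [177/38, -9/19] = K·y
y = (KᵀK)⁻¹·Kᵀ·(x' − x̄) = [-15]
z = y + H·x̄ = [-15] + [18] = [3]

z = [3]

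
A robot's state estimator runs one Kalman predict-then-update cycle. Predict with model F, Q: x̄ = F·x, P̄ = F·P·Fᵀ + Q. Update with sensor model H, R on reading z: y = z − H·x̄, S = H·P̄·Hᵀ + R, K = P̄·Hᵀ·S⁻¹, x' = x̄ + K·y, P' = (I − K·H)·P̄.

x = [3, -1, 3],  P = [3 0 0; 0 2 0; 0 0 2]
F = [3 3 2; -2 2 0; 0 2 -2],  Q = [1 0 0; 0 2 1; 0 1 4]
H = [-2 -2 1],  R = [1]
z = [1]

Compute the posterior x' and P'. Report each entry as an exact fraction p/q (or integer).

x' = [1136/225, -2191/225, -634/75]
P' = [3686/225 -3466/225 116/75; -3466/225 4421/225 629/75; 116/75 629/75 496/25]

x̄ = F·x = [12, -8, -8]
P̄ = F·P·Fᵀ + Q = [54 -6 4; -6 22 9; 4 9 20]
y = z − H·x̄ = [17]
S = H·P̄·Hᵀ + R = [225]
K = P̄·Hᵀ·S⁻¹ = [-92/225; -23/225; -2/75]
x' = x̄ + K·y = [1136/225, -2191/225, -634/75]
P' = (I − K·H)·P̄ = [3686/225 -3466/225 116/75; -3466/225 4421/225 629/75; 116/75 629/75 496/25]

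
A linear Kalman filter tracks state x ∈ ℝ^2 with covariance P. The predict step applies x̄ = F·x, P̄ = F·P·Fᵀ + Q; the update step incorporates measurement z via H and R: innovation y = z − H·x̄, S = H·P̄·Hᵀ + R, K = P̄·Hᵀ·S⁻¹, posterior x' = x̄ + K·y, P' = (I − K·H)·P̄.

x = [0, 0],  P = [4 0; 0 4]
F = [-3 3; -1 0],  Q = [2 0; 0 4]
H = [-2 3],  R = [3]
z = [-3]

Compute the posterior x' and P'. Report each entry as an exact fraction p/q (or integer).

x' = [336/227, 0]
P' = [4254/227 12; 12 8]

x̄ = F·x = [0, 0]
P̄ = F·P·Fᵀ + Q = [74 12; 12 8]
y = z − H·x̄ = [-3]
S = H·P̄·Hᵀ + R = [227]
K = P̄·Hᵀ·S⁻¹ = [-112/227; 0]
x' = x̄ + K·y = [336/227, 0]
P' = (I − K·H)·P̄ = [4254/227 12; 12 8]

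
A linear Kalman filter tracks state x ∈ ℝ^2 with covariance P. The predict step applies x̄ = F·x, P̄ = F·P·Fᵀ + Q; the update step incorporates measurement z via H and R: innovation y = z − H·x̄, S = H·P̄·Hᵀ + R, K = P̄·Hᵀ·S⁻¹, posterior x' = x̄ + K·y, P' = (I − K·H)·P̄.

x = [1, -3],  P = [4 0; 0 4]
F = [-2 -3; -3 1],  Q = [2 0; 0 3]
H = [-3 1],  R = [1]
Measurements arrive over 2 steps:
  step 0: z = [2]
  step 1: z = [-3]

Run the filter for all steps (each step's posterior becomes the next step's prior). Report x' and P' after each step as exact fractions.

step 0: x̄ = F·x = [7, -6]
step 0: P̄ = F·P·Fᵀ + Q = [54 12; 12 43]
step 0: y = z − H·x̄ = [29]
step 0: S = H·P̄·Hᵀ + R = [458]
step 0: K = P̄·Hᵀ·S⁻¹ = [-75/229; 7/458]
step 0: x' = x̄ + K·y = [-572/229, -2545/458]
step 0: P' = (I − K·H)·P̄ = [1116/229 3273/229; 3273/229 19645/458]
step 1: x̄ = F·x = [9923/458, 887/458]
step 1: P̄ = F·P·Fᵀ + Q = [265201/458 279/458; 279/458 1831/458]
step 1: y = z − H·x̄ = [13754/229]
step 1: S = H·P̄·Hᵀ + R = [1193712/229]
step 1: K = P̄·Hᵀ·S⁻¹ = [-66277/198952; 497/1193712]
step 1: x' = x̄ + K·y = [12685/7652, 90065/45912]
step 1: P' = (I − K·H)·P̄ = [55219/99476 265037/198952; 265037/198952 4771163/1193712]

step 0: x' = [-572/229, -2545/458], P' = [1116/229 3273/229; 3273/229 19645/458]
step 1: x' = [12685/7652, 90065/45912], P' = [55219/99476 265037/198952; 265037/198952 4771163/1193712]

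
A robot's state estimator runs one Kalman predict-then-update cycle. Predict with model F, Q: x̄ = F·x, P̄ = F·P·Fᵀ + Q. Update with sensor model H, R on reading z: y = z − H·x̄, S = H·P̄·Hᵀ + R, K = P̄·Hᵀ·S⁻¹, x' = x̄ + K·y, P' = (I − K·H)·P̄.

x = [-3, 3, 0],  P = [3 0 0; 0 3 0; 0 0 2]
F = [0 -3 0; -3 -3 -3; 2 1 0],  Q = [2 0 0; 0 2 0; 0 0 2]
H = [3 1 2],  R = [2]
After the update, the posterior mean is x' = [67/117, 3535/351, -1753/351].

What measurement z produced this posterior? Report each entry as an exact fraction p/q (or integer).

z = [2]

x̄ = F·x = [-9, 0, -3]
P̄ = F·P·Fᵀ + Q = [29 27 -9; 27 74 -27; -9 -27 17]
S = H·P̄·Hᵀ + R = [351]
K = P̄·Hᵀ·S⁻¹ = [32/117; 101/351; -20/351]
x' − x̄ = [1120/117, 3535/351, -700/351] = K·y
y = (KᵀK)⁻¹·Kᵀ·(x' − x̄) = [35]
z = y + H·x̄ = [35] + [-33] = [2]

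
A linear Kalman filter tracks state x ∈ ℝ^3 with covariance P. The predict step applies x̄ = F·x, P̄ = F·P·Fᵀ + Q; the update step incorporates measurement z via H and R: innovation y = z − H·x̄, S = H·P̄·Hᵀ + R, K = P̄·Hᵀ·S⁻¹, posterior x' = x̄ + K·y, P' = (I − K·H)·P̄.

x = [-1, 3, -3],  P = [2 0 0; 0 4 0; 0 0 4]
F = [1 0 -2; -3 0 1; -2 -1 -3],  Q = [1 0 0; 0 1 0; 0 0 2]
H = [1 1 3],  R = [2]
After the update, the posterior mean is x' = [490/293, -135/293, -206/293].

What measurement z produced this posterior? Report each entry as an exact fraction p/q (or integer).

x̄ = F·x = [5, 0, 8]
P̄ = F·P·Fᵀ + Q = [19 -14 20; -14 23 0; 20 0 50]
S = H·P̄·Hᵀ + R = [586]
K = P̄·Hᵀ·S⁻¹ = [65/586; 9/586; 85/293]
x' − x̄ = [-975/293, -135/293, -2550/293] = K·y
y = (KᵀK)⁻¹·Kᵀ·(x' − x̄) = [-30]
z = y + H·x̄ = [-30] + [29] = [-1]

z = [-1]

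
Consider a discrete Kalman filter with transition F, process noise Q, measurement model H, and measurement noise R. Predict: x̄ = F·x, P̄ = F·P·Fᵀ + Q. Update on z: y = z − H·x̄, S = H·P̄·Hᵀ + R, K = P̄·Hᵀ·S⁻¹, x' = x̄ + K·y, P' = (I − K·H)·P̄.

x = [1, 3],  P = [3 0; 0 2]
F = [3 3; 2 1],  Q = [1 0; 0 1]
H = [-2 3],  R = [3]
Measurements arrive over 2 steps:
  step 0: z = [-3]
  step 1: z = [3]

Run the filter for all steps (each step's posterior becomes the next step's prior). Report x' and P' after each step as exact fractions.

step 0: x' = [144/17, 76/17], P' = [582/17 378/17; 378/17 501/34]
step 1: x' = [303/163, 347/163], P' = [444855/5053 285189/5053; 285189/5053 184189/5053]

step 0: x̄ = F·x = [12, 5]
step 0: P̄ = F·P·Fᵀ + Q = [46 24; 24 15]
step 0: y = z − H·x̄ = [6]
step 0: S = H·P̄·Hᵀ + R = [34]
step 0: K = P̄·Hᵀ·S⁻¹ = [-10/17; -3/34]
step 0: x' = x̄ + K·y = [144/17, 76/17]
step 0: P' = (I − K·H)·P̄ = [582/17 378/17; 378/17 501/34]
step 1: x̄ = F·x = [660/17, 364/17]
step 1: P̄ = F·P·Fᵀ + Q = [28627/34 15291/34; 15291/34 8215/34]
step 1: y = z − H·x̄ = [279/17]
step 1: S = H·P̄·Hᵀ + R = [5053/34]
step 1: K = P̄·Hᵀ·S⁻¹ = [-11381/5053; -5937/5053]
step 1: x' = x̄ + K·y = [303/163, 347/163]
step 1: P' = (I − K·H)·P̄ = [444855/5053 285189/5053; 285189/5053 184189/5053]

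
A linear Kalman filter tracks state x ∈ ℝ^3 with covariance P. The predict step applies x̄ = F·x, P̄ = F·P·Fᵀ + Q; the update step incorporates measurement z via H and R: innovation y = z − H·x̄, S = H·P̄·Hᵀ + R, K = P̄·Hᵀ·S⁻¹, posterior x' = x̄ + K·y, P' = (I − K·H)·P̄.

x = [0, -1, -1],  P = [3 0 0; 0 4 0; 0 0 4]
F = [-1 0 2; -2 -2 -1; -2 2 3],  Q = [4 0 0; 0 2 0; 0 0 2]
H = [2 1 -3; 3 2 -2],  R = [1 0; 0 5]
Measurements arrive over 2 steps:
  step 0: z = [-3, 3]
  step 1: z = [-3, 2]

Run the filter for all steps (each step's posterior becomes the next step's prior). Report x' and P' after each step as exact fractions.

step 0: x̄ = F·x = [-2, 3, -5]
step 0: P̄ = F·P·Fᵀ + Q = [23 -2 30; -2 34 -16; 30 -16 66]
step 0: y = z − H·x̄ = [-17, -7]
step 0: S = H·P̄·Hᵀ + R = [449 326; 326 356]
step 0: K = P̄·Hᵀ·S⁻¹ = [-3001/8928 5747/17856; -719/13392 8389/26784; -7675/13392 8489/26784]
step 0: x' = x̄ + K·y = [26093/17856, 46075/26784, 67607/26784]
step 0: P' = (I − K·H)·P̄ = [35287/5952 -53887/8928 18325/8928; -53887/8928 117127/13392 -14605/13392; 18325/8928 -14605/13392 16015/13392]
step 1: x̄ = F·x = [192149/53568, -59509/6696, 54173/6696]
step 1: P̄ = F·P·Fᵀ + Q = [348295/53568 -29471/6696 82855/6696; -29471/6696 14611/837 -12005/837; 82855/6696 -12005/837 68659/837]
step 1: y = z − H·x̄ = [615611/26784, 449867/17856]
step 1: S = H·P̄·Hᵀ + R = [9410551/13392 4367383/8928; 4367383/8928 2231431/5952]
step 1: K = P̄·Hᵀ·S⁻¹ = [-68238926/431218853 218653985/1293656559; -94208250/431218853 542664524/1293656559; -218403554/431218853 105974244/431218853]
step 1: x' = x̄ + K·y = [5443896545/1293656559, -4320991843/1293656559, 1138796231/431218853]
step 1: P' = (I − K·H)·P̄ = [5643833447/1293656559 -6132480976/1293656559 595544744/431218853; -6132480976/1293656559 9841905560/1293656559 -237825738/431218853; 595544744/431218853 -237825738/431218853 390555768/431218853]

step 0: x' = [26093/17856, 46075/26784, 67607/26784], P' = [35287/5952 -53887/8928 18325/8928; -53887/8928 117127/13392 -14605/13392; 18325/8928 -14605/13392 16015/13392]
step 1: x' = [5443896545/1293656559, -4320991843/1293656559, 1138796231/431218853], P' = [5643833447/1293656559 -6132480976/1293656559 595544744/431218853; -6132480976/1293656559 9841905560/1293656559 -237825738/431218853; 595544744/431218853 -237825738/431218853 390555768/431218853]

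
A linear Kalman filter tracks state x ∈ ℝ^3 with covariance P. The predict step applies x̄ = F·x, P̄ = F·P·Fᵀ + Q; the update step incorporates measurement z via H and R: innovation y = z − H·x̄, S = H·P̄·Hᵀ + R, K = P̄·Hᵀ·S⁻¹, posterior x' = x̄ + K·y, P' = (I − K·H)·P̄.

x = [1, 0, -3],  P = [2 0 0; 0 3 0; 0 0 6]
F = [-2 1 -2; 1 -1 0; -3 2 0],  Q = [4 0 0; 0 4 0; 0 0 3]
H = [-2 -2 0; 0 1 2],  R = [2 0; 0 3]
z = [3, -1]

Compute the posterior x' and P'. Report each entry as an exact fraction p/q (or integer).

x̄ = F·x = [4, 1, -3]
P̄ = F·P·Fᵀ + Q = [39 -7 18; -7 9 -12; 18 -12 33]
y = z − H·x̄ = [13, 4]
S = H·P̄·Hᵀ + R = [138 -28; -28 96]
K = P̄·Hᵀ·S⁻¹ = [-1333/3116 1105/6232; -201/3116 -1091/6232; 45/1558 1779/3116]
x' = x̄ + K·y = [-2655/3116, -1679/3116, -531/1558]
P' = (I − K·H)·P̄ = [40379/6232 -37713/6232 10257/3116; -37713/6232 38115/6232 -10347/3116; 10257/3116 -10347/3116 3921/1558]

x' = [-2655/3116, -1679/3116, -531/1558]
P' = [40379/6232 -37713/6232 10257/3116; -37713/6232 38115/6232 -10347/3116; 10257/3116 -10347/3116 3921/1558]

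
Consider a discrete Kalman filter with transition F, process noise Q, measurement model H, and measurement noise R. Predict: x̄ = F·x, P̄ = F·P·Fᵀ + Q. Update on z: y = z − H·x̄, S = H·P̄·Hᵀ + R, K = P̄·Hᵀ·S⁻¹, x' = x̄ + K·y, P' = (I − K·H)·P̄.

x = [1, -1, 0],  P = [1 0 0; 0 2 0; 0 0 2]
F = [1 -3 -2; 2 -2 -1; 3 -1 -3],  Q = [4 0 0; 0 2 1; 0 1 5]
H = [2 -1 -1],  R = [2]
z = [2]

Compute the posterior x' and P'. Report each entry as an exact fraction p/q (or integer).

x̄ = F·x = [4, 4, 4]
P̄ = F·P·Fᵀ + Q = [31 18 21; 18 16 17; 21 17 34]
y = z − H·x̄ = [2]
S = H·P̄·Hᵀ + R = [54]
K = P̄·Hᵀ·S⁻¹ = [23/54; 1/18; -1/6]
x' = x̄ + K·y = [131/27, 37/9, 11/3]
P' = (I − K·H)·P̄ = [1145/54 301/18 149/6; 301/18 95/6 35/2; 149/6 35/2 65/2]

x' = [131/27, 37/9, 11/3]
P' = [1145/54 301/18 149/6; 301/18 95/6 35/2; 149/6 35/2 65/2]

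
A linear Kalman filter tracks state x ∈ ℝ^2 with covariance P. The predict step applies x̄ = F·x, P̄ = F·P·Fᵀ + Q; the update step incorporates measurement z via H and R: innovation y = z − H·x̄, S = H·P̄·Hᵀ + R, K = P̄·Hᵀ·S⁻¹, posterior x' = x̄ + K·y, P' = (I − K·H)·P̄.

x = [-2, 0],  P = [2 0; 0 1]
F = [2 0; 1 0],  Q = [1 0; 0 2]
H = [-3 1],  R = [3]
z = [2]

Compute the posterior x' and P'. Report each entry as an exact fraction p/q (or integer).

x' = [-9/8, -1]
P' = [47/64 9/8; 9/8 3]

x̄ = F·x = [-4, -2]
P̄ = F·P·Fᵀ + Q = [9 4; 4 4]
y = z − H·x̄ = [-8]
S = H·P̄·Hᵀ + R = [64]
K = P̄·Hᵀ·S⁻¹ = [-23/64; -1/8]
x' = x̄ + K·y = [-9/8, -1]
P' = (I − K·H)·P̄ = [47/64 9/8; 9/8 3]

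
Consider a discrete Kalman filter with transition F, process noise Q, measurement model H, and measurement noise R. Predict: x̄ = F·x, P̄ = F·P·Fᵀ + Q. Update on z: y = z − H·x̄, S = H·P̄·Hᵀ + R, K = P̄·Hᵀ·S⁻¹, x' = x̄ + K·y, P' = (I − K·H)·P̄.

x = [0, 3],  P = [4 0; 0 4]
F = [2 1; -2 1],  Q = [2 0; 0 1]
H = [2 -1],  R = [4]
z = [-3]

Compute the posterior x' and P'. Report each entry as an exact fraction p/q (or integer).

x' = [21/23, 753/161]
P' = [58/23 84/23; 84/23 1356/161]

x̄ = F·x = [3, 3]
P̄ = F·P·Fᵀ + Q = [22 -12; -12 21]
y = z − H·x̄ = [-6]
S = H·P̄·Hᵀ + R = [161]
K = P̄·Hᵀ·S⁻¹ = [8/23; -45/161]
x' = x̄ + K·y = [21/23, 753/161]
P' = (I − K·H)·P̄ = [58/23 84/23; 84/23 1356/161]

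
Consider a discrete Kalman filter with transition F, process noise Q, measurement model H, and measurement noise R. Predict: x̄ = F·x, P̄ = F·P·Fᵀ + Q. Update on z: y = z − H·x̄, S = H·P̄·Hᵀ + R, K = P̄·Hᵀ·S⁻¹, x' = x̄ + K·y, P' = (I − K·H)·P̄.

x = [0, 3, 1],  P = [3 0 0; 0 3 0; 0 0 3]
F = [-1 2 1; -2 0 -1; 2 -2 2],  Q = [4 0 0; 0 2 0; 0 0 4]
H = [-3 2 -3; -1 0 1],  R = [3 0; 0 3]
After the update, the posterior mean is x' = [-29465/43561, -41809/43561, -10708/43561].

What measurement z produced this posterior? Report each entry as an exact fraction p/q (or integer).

z = [1, 1]

x̄ = F·x = [7, -1, -4]
P̄ = F·P·Fᵀ + Q = [22 3 -12; 3 17 -18; -12 -18 40]
S = H·P̄·Hᵀ + R = [593 -96; -96 89]
K = P̄·Hᵀ·S⁻¹ = [-5400/43561 -22466/43561; 5015/43561 -4869/43561; -5688/43561 19316/43561]
x' − x̄ = [-334392/43561, 1752/43561, 163536/43561] = K·y
y = (KᵀK)⁻¹·Kᵀ·(x' − x̄) = [12, 12]
z = y + H·x̄ = [12, 12] + [-11, -11] = [1, 1]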